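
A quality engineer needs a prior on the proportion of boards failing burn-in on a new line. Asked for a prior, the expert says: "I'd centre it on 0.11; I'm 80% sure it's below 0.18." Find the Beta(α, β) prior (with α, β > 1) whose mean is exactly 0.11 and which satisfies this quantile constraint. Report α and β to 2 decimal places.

With mean 0.11 fixed, write α = 0.11s, β = 0.89s where s = α+β.
Need P(θ < 0.18) = 0.8 under Beta(0.11s, 0.89s). Normal approximation: (q−m)/√(m(1−m)/s) ≈ z_{0.8} = 0.842, so s ≈ 0.11·0.89·(0.842)²/(0.18−0.11)² = 14.2.
At s = 14.2: P(θ<0.18) ≈ 0.824. Adjusting to match 0.8 gives s ≈ 9.24.
So α = 0.11·9.24 ≈ 1.02, β = 0.89·9.24 ≈ 8.23.

α ≈ 1.02, β ≈ 8.23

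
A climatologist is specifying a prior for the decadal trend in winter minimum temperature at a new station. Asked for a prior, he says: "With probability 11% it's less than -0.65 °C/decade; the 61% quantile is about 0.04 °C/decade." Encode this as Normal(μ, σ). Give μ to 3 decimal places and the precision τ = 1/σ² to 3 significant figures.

μ = -0.088, τ = 4.76

The p-quantile of Normal(μ,σ) is μ + z_p·σ, with z_{0.11} = -1.227 and z_{0.61} = 0.2793.
Eliminate σ: μ = (z₂·x₁ − z₁·x₂)/(z₂ − z₁) = (0.2793·-0.65 − (-1.227)·0.04)/1.506 = -0.088.
Then σ = (x₂ − x₁)/(z₂ − z₁) = (0.04 − -0.65)/1.506 = 0.458.
Precision τ = 1/σ² = 1/0.4582² = 4.76.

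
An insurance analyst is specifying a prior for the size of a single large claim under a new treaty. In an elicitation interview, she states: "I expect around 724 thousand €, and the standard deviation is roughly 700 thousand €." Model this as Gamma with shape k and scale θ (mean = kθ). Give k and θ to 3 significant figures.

k ≈ 1.07, θ ≈ 677

For Gamma(k, scale θ): mean = kθ, variance = kθ², so CV = 1/√k.
CV = SD/mean = 700/724 = 0.9669, hence k = 1/CV² = 1.07.
Then θ = mean/k = 724/1.07 = 677.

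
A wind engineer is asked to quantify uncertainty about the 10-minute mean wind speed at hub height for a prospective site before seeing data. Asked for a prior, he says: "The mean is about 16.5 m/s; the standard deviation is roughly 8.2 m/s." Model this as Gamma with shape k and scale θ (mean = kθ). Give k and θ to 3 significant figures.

k ≈ 4.05, θ ≈ 4.08

For Gamma(k, scale θ): mean = kθ, variance = kθ², so CV = 1/√k.
CV = SD/mean = 8.2/16.5 = 0.497, hence k = 1/CV² = 4.05.
Then θ = mean/k = 16.5/4.05 = 4.08.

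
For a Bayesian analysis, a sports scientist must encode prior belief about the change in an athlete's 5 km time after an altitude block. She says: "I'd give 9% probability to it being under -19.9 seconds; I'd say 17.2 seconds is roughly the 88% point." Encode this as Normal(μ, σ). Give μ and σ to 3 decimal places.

μ = -0.128, σ = 14.747

The p-quantile of Normal(μ,σ) is μ + z_p·σ, with z_{0.09} = -1.341 and z_{0.88} = 1.175.
Eliminate σ: μ = (z₂·x₁ − z₁·x₂)/(z₂ − z₁) = (1.175·-19.9 − (-1.341)·17.2)/2.516 = -0.128.
Then σ = (x₂ − x₁)/(z₂ − z₁) = (17.2 − -19.9)/2.516 = 14.747.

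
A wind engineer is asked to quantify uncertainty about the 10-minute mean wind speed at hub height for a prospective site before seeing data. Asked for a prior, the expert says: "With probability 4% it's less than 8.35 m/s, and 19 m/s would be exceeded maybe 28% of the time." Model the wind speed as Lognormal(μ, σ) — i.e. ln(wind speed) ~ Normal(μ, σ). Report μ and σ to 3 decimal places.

μ ≈ 2.739, σ ≈ 0.352

If T ~ Lognormal(μ,σ) then ln T ~ Normal(μ,σ), so the p-quantile of ln T is μ + z_p·σ.
ln(8.35) = 2.122 and ln(19) = 2.944; z_{0.04} = -1.751, z_{0.72} = 0.5828.
σ = (2.944 − 2.122)/(0.5828 − (-1.751)) = 0.352.
μ = 2.122 − (-1.751)·0.352 = 2.739.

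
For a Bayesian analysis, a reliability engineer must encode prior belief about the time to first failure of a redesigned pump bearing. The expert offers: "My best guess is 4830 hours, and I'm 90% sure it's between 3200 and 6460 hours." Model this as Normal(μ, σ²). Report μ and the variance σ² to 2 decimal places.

A symmetric 90% interval runs μ ± z·σ with z = 1.645.
Half-width = 1630, so σ = 1630/1.645 = 990.970 and σ² = 982020.82.
μ is the stated best guess, 4830.00.

μ = 4830.00, σ² = 982020.82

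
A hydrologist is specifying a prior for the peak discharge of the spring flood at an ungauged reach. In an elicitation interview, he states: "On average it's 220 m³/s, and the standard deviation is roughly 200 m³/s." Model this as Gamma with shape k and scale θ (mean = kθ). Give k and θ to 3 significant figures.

For Gamma(k, scale θ): mean = kθ, variance = kθ², so CV = 1/√k.
CV = SD/mean = 200/220 = 0.9091, hence k = 1/CV² = 1.21.
Then θ = mean/k = 220/1.21 = 182.

k ≈ 1.21, θ ≈ 182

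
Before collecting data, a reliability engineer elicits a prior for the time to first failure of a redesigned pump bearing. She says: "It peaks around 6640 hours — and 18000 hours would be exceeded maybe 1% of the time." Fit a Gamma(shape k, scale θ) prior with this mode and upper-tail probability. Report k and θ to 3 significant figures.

Gamma(k,θ) with k>1 has mode (k−1)θ, so θ = 6640/(k−1).
Need P(X < 18000) = 0.99 with θ tied to k this way. Start at k = 2, θ = 6640: P(X<18000) ≈ 0.753.
Too low — raise k to concentrate. Iterating converges to k ≈ 5.64.
Then θ = 6640/(5.64−1) ≈ 1430.

k ≈ 5.64, θ ≈ 1430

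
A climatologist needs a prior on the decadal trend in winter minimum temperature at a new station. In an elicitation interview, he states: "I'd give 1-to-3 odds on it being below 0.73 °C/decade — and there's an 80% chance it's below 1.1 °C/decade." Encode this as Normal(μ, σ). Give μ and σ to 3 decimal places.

μ = 0.895, σ = 0.244

For Normal(μ,σ), the p-quantile is μ + z_p·σ. Here z_{0.25} = -0.6745, z_{0.8} = 0.8416.
So 0.73 = μ − 0.6745σ and 1.1 = μ + 0.8416σ.
Subtracting: σ = (1.1 − 0.73)/(0.8416 − (-0.6745)) = 0.244.
Then μ = 0.73 − (-0.6745)·0.244 = 0.895.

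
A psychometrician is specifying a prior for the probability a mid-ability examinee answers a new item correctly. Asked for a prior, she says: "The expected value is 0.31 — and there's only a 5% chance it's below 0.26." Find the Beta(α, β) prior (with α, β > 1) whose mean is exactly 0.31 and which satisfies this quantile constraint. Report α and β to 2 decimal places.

With mean 0.31 fixed, write α = 0.31s, β = 0.69s where s = α+β.
Need P(θ < 0.26) = 0.05 under Beta(0.31s, 0.69s). Normal approximation: (q−m)/√(m(1−m)/s) ≈ z_{0.05} = -1.64, so s ≈ 0.31·0.69·(-1.64)²/(0.26−0.31)² = 231.5.
At s = 231.5: P(θ<0.26) ≈ 0.046. Adjusting to match 0.05 gives s ≈ 221.68.
So α = 0.31·221.68 ≈ 68.72, β = 0.69·221.68 ≈ 152.96.

α ≈ 68.72, β ≈ 152.96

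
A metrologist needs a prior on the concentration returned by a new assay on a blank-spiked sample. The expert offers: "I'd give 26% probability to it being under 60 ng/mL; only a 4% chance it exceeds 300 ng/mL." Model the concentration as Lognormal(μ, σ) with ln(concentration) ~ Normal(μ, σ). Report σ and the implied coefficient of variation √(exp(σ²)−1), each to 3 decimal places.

σ ≈ 0.672, CV ≈ 0.756

If T ~ Lognormal(μ,σ) then ln T ~ Normal(μ,σ), so the p-quantile of ln T is μ + z_p·σ.
ln(60) = 4.094 and ln(300) = 5.704; z_{0.26} = -0.6433, z_{0.96} = 1.751.
σ = (5.704 − 4.094)/(1.751 − (-0.6433)) = 0.672.
μ = 4.094 − (-0.6433)·0.672 = 4.527.
CV = √(exp(σ²)−1) = √(exp(0.4519)−1) = 0.756.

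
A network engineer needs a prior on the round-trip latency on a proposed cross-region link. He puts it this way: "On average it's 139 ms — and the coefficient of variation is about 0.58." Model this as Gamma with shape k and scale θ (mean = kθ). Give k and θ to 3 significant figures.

For Gamma(k, scale θ): mean = kθ, variance = kθ², so CV = 1/√k.
CV = 0.58, hence k = 1/CV² = 2.97.
Then θ = mean/k = 139/2.97 = 46.8.

k ≈ 2.97, θ ≈ 46.8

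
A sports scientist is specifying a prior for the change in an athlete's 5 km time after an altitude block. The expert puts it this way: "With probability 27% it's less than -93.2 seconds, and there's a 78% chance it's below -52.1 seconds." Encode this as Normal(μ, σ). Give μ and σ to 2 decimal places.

μ = -75.01, σ = 29.67

The p-quantile of Normal(μ,σ) is μ + z_p·σ, with z_{0.27} = -0.6128 and z_{0.78} = 0.7722.
Eliminate σ: μ = (z₂·x₁ − z₁·x₂)/(z₂ − z₁) = (0.7722·-93.2 − (-0.6128)·-52.1)/1.385 = -75.01.
Then σ = (x₂ − x₁)/(z₂ − z₁) = (-52.1 − -93.2)/1.385 = 29.67.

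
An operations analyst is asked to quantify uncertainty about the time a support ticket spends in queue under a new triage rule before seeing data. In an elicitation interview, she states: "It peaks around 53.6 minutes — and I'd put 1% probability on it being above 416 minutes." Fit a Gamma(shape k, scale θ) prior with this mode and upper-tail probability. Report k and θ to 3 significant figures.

k ≈ 1.81, θ ≈ 66.3

Gamma(k,θ) with k>1 has mode (k−1)θ, so θ = 53.6/(k−1).
Need P(X < 416) = 0.99 with θ tied to k this way. Start at k = 2, θ = 53.6: P(X<416) ≈ 0.996.
Too high — lower k to spread out. Iterating converges to k ≈ 1.81.
Then θ = 53.6/(1.81−1) ≈ 66.3.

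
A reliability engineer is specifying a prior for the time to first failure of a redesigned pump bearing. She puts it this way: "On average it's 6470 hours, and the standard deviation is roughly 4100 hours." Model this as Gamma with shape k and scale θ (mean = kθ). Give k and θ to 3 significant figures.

k ≈ 2.49, θ ≈ 2600

For Gamma(k, scale θ): mean = kθ, variance = kθ², so CV = 1/√k.
CV = SD/mean = 4100/6470 = 0.6337, hence k = 1/CV² = 2.49.
Then θ = mean/k = 6470/2.49 = 2600.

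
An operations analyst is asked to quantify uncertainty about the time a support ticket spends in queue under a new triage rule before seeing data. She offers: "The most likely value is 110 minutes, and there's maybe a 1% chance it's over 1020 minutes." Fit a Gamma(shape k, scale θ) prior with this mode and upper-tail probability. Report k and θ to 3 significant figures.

k ≈ 1.64, θ ≈ 171

Gamma(k,θ) with k>1 has mode (k−1)θ, so θ = 110/(k−1).
Need P(X < 1020) = 0.99 with θ tied to k this way. Start at k = 2, θ = 110: P(X<1020) ≈ 0.999.
Too high — lower k to spread out. Iterating converges to k ≈ 1.64.
Then θ = 110/(1.64−1) ≈ 171.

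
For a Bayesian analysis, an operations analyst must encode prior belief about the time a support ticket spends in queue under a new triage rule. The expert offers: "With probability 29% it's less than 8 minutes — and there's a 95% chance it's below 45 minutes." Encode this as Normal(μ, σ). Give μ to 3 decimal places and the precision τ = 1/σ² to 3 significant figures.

μ = 17.314, τ = 0.00353

The p-quantile of Normal(μ,σ) is μ + z_p·σ, with z_{0.29} = -0.5534 and z_{0.95} = 1.645.
Eliminate σ: μ = (z₂·x₁ − z₁·x₂)/(z₂ − z₁) = (1.645·8 − (-0.5534)·45)/2.198 = 17.314.
Then σ = (x₂ − x₁)/(z₂ − z₁) = (45 − 8)/2.198 = 16.832.
Precision τ = 1/σ² = 1/16.83² = 0.00353.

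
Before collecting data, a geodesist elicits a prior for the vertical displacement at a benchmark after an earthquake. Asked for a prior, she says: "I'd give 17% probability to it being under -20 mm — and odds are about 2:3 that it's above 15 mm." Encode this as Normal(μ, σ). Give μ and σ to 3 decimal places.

μ = 7.657, σ = 28.985

The p-quantile of Normal(μ,σ) is μ + z_p·σ, with z_{0.17} = -0.9542 and z_{0.6} = 0.2533.
Eliminate σ: μ = (z₂·x₁ − z₁·x₂)/(z₂ − z₁) = (0.2533·-20 − (-0.9542)·15)/1.208 = 7.657.
Then σ = (x₂ − x₁)/(z₂ − z₁) = (15 − -20)/1.208 = 28.985.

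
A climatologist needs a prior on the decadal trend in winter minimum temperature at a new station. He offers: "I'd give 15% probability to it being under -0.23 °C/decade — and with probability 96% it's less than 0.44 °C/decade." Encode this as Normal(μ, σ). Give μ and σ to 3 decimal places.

The p-quantile of Normal(μ,σ) is μ + z_p·σ, with z_{0.15} = -1.036 and z_{0.96} = 1.751.
Eliminate σ: μ = (z₂·x₁ − z₁·x₂)/(z₂ − z₁) = (1.751·-0.23 − (-1.036)·0.44)/2.787 = 0.019.
Then σ = (x₂ − x₁)/(z₂ − z₁) = (0.44 − -0.23)/2.787 = 0.240.

μ = 0.019, σ = 0.240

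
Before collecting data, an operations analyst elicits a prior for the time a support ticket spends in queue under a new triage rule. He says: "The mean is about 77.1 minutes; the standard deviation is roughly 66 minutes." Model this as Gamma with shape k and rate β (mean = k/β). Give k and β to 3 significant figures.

For Gamma(k, rate β): mean = k/β, variance = k/β², so CV = 1/√k.
CV = SD/mean = 66/77.1 = 0.856, hence k = 1/CV² = 1.36.
Then β = k/mean = 1.36/77.1 = 0.0177.

k ≈ 1.36, β ≈ 0.0177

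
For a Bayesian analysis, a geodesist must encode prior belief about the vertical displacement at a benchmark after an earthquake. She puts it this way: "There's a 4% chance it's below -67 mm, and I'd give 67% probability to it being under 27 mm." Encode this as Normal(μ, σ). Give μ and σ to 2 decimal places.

The p-quantile of Normal(μ,σ) is μ + z_p·σ, with z_{0.04} = -1.751 and z_{0.67} = 0.4399.
Eliminate σ: μ = (z₂·x₁ − z₁·x₂)/(z₂ − z₁) = (0.4399·-67 − (-1.751)·27)/2.191 = 8.12.
Then σ = (x₂ − x₁)/(z₂ − z₁) = (27 − -67)/2.191 = 42.91.

μ = 8.12, σ = 42.91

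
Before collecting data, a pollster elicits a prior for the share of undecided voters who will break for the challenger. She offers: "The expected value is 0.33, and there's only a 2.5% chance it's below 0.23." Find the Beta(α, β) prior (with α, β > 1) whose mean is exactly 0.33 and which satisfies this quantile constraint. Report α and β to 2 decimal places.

α ≈ 25.31, β ≈ 51.39

With mean 0.33 fixed, write α = 0.33s, β = 0.67s where s = α+β.
Need P(θ < 0.23) = 0.025 under Beta(0.33s, 0.67s). Normal approximation: (q−m)/√(m(1−m)/s) ≈ z_{0.025} = -1.96, so s ≈ 0.33·0.67·(-1.96)²/(0.23−0.33)² = 84.9.
At s = 84.9: P(θ<0.23) ≈ 0.019. Adjusting to match 0.025 gives s ≈ 76.69.
So α = 0.33·76.69 ≈ 25.31, β = 0.67·76.69 ≈ 51.39.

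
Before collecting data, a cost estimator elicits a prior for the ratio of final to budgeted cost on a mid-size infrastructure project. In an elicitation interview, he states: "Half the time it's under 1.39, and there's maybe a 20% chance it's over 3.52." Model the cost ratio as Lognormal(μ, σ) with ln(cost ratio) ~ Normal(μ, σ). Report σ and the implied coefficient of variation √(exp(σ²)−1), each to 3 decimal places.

If T ~ Lognormal(μ,σ) then ln T ~ Normal(μ,σ), so the p-quantile of ln T is μ + z_p·σ.
ln(1.39) = 0.3293 and ln(3.52) = 1.258; z_{0.5} = 0, z_{0.8} = 0.8416.
σ = (1.258 − 0.3293)/(0.8416 − (0)) = 1.104.
μ = 0.3293 − (0)·1.104 = 0.329.
CV = √(exp(σ²)−1) = √(exp(1.2188)−1) = 1.544.

σ ≈ 1.104, CV ≈ 1.544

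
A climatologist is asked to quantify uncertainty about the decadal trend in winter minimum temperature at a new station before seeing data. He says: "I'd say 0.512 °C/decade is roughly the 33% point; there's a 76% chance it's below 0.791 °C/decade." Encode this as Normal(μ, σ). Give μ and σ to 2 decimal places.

μ = 0.62, σ = 0.24

For Normal(μ,σ), the p-quantile is μ + z_p·σ. Here z_{0.33} = -0.4399, z_{0.76} = 0.7063.
So 0.512 = μ − 0.4399σ and 0.791 = μ + 0.7063σ.
Subtracting: σ = (0.791 − 0.512)/(0.7063 − (-0.4399)) = 0.24.
Then μ = 0.512 − (-0.4399)·0.24 = 0.62.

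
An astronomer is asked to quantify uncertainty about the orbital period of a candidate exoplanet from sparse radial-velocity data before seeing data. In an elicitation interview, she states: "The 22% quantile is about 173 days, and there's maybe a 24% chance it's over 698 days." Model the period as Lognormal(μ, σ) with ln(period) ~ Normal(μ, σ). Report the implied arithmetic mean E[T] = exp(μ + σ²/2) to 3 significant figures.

If T ~ Lognormal(μ,σ) then ln T ~ Normal(μ,σ), so the p-quantile of ln T is μ + z_p·σ.
ln(173) = 5.153 and ln(698) = 6.548; z_{0.22} = -0.7722, z_{0.76} = 0.7063.
σ = (6.548 − 5.153)/(0.7063 − (-0.7722)) = 0.943.
μ = 5.153 − (-0.7722)·0.943 = 5.882.
E[T] = exp(μ + σ²/2) = exp(5.882 + 0.4451) = 559 days.

E[T] ≈ 559 days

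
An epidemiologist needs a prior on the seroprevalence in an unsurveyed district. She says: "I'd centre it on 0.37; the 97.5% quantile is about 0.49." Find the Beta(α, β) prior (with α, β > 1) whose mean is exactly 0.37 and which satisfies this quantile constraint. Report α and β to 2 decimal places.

With mean 0.37 fixed, write α = 0.37s, β = 0.63s where s = α+β.
Need P(θ < 0.49) = 0.975 under Beta(0.37s, 0.63s). Normal approximation: (q−m)/√(m(1−m)/s) ≈ z_{0.975} = 1.96, so s ≈ 0.37·0.63·(1.96)²/(0.49−0.37)² = 62.2.
At s = 62.2: P(θ<0.49) ≈ 0.973. Adjusting to match 0.975 gives s ≈ 64.82.
So α = 0.37·64.82 ≈ 23.98, β = 0.63·64.82 ≈ 40.84.

α ≈ 23.98, β ≈ 40.84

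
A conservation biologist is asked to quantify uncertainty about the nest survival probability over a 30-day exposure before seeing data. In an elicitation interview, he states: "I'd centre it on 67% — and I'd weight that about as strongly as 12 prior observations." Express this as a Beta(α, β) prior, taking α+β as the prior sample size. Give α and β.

α = 8.04, β = 3.96

Under the effective-sample-size interpretation, Beta(α, β) has prior mean α/(α+β) and prior sample size α+β.
So α+β = 12 and α/(α+β) = 0.67, giving α = 0.67·12 = 8.04 and β = 12 − 8.04 = 3.96.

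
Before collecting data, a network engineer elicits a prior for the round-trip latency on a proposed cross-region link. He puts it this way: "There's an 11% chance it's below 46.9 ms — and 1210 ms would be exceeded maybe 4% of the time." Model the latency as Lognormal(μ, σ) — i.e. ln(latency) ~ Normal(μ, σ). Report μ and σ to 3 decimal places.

μ ≈ 5.187, σ ≈ 1.092

If T ~ Lognormal(μ,σ) then ln T ~ Normal(μ,σ), so the p-quantile of ln T is μ + z_p·σ.
ln(46.9) = 3.848 and ln(1210) = 7.098; z_{0.11} = -1.227, z_{0.96} = 1.751.
σ = (7.098 − 3.848)/(1.751 − (-1.227)) = 1.092.
μ = 3.848 − (-1.227)·1.092 = 5.187.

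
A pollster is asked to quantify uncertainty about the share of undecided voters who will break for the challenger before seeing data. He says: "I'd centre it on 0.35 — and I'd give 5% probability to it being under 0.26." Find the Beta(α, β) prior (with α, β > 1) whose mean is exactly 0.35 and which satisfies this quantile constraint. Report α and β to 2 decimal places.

With mean 0.35 fixed, write α = 0.35s, β = 0.65s where s = α+β.
Need P(θ < 0.26) = 0.05 under Beta(0.35s, 0.65s). Normal approximation: (q−m)/√(m(1−m)/s) ≈ z_{0.05} = -1.64, so s ≈ 0.35·0.65·(-1.64)²/(0.26−0.35)² = 76.0.
At s = 76.0: P(θ<0.26) ≈ 0.044. Adjusting to match 0.05 gives s ≈ 71.11.
So α = 0.35·71.11 ≈ 24.89, β = 0.65·71.11 ≈ 46.22.

α ≈ 24.89, β ≈ 46.22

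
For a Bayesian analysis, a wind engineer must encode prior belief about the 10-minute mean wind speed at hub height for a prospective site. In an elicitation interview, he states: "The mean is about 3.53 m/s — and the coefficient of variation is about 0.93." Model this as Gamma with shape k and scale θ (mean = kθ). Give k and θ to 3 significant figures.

For Gamma(k, scale θ): mean = kθ, variance = kθ², so CV = 1/√k.
CV = 0.93, hence k = 1/CV² = 1.16.
Then θ = mean/k = 3.53/1.16 = 3.05.

k ≈ 1.16, θ ≈ 3.05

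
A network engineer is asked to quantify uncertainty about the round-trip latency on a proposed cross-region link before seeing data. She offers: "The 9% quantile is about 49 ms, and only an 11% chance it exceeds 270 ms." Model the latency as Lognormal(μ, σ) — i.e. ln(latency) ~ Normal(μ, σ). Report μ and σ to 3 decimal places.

μ ≈ 4.783, σ ≈ 0.665

If T ~ Lognormal(μ,σ) then ln T ~ Normal(μ,σ), so the p-quantile of ln T is μ + z_p·σ.
ln(49) = 3.892 and ln(270) = 5.598; z_{0.09} = -1.341, z_{0.89} = 1.227.
σ = (5.598 − 3.892)/(1.227 − (-1.341)) = 0.665.
μ = 3.892 − (-1.341)·0.665 = 4.783.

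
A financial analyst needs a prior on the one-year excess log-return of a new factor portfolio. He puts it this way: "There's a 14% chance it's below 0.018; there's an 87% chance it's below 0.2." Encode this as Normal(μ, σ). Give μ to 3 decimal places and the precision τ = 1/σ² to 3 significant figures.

The p-quantile of Normal(μ,σ) is μ + z_p·σ, with z_{0.14} = -1.08 and z_{0.87} = 1.126.
Eliminate σ: μ = (z₂·x₁ − z₁·x₂)/(z₂ − z₁) = (1.126·0.018 − (-1.08)·0.2)/2.207 = 0.107.
Then σ = (x₂ − x₁)/(z₂ − z₁) = (0.2 − 0.018)/2.207 = 0.082.
Precision τ = 1/σ² = 1/0.08248² = 147.

μ = 0.107, τ = 147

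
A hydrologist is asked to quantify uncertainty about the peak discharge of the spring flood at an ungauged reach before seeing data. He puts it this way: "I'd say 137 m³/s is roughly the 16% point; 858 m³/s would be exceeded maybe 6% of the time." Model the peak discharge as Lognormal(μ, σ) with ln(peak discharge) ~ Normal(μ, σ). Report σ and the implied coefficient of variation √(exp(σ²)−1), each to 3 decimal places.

If T ~ Lognormal(μ,σ) then ln T ~ Normal(μ,σ), so the p-quantile of ln T is μ + z_p·σ.
ln(137) = 4.92 and ln(858) = 6.755; z_{0.16} = -0.9945, z_{0.94} = 1.555.
σ = (6.755 − 4.92)/(1.555 − (-0.9945)) = 0.720.
μ = 4.92 − (-0.9945)·0.720 = 5.636.
CV = √(exp(σ²)−1) = √(exp(0.5179)−1) = 0.824.

σ ≈ 0.720, CV ≈ 0.824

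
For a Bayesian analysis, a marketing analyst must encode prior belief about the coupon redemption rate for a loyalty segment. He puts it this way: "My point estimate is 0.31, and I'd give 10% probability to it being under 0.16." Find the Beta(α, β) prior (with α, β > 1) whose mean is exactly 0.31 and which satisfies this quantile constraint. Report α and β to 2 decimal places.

α ≈ 4.27, β ≈ 9.50

With mean 0.31 fixed, write α = 0.31s, β = 0.69s where s = α+β.
Need P(θ < 0.16) = 0.1 under Beta(0.31s, 0.69s). Normal approximation: (q−m)/√(m(1−m)/s) ≈ z_{0.1} = -1.28, so s ≈ 0.31·0.69·(-1.28)²/(0.16−0.31)² = 15.6.
At s = 15.6: P(θ<0.16) ≈ 0.084. Adjusting to match 0.1 gives s ≈ 13.77.
So α = 0.31·13.77 ≈ 4.27, β = 0.69·13.77 ≈ 9.50.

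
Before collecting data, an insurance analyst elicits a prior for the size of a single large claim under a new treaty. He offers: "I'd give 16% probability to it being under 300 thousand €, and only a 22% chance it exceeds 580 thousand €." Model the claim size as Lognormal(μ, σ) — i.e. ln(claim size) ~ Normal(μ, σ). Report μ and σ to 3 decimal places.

If T ~ Lognormal(μ,σ) then ln T ~ Normal(μ,σ), so the p-quantile of ln T is μ + z_p·σ.
ln(300) = 5.704 and ln(580) = 6.363; z_{0.16} = -0.9945, z_{0.78} = 0.7722.
σ = (6.363 − 5.704)/(0.7722 − (-0.9945)) = 0.373.
μ = 5.704 − (-0.9945)·0.373 = 6.075.

μ ≈ 6.075, σ ≈ 0.373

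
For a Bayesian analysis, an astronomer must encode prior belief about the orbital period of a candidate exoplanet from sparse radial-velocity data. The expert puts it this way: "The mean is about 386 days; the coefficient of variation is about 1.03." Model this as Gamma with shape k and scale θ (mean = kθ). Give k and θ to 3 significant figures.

k ≈ 0.943, θ ≈ 410

For Gamma(k, scale θ): mean = kθ, variance = kθ², so CV = 1/√k.
CV = 1.03, hence k = 1/CV² = 0.943.
Then θ = mean/k = 386/0.943 = 410.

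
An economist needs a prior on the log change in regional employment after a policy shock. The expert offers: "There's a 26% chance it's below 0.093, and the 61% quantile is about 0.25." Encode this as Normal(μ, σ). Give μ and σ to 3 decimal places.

μ = 0.202, σ = 0.170

The p-quantile of Normal(μ,σ) is μ + z_p·σ, with z_{0.26} = -0.6433 and z_{0.61} = 0.2793.
Eliminate σ: μ = (z₂·x₁ − z₁·x₂)/(z₂ − z₁) = (0.2793·0.093 − (-0.6433)·0.25)/0.9227 = 0.202.
Then σ = (x₂ − x₁)/(z₂ − z₁) = (0.25 − 0.093)/0.9227 = 0.170.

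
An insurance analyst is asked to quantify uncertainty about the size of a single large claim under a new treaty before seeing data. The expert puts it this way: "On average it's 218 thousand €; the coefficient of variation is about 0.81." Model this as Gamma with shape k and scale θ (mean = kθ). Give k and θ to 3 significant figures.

k ≈ 1.52, θ ≈ 143

For Gamma(k, scale θ): mean = kθ, variance = kθ², so CV = 1/√k.
CV = 0.81, hence k = 1/CV² = 1.52.
Then θ = mean/k = 218/1.52 = 143.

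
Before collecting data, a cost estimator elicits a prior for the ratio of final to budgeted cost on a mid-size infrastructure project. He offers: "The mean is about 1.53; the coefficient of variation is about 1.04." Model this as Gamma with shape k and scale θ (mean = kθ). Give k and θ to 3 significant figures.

For Gamma(k, scale θ): mean = kθ, variance = kθ², so CV = 1/√k.
CV = 1.04, hence k = 1/CV² = 0.925.
Then θ = mean/k = 1.53/0.925 = 1.65.

k ≈ 0.925, θ ≈ 1.65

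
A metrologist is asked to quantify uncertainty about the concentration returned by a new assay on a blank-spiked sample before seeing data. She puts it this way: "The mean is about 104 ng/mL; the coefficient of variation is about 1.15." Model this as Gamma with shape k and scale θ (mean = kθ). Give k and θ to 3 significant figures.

k ≈ 0.756, θ ≈ 138

For Gamma(k, scale θ): mean = kθ, variance = kθ², so CV = 1/√k.
CV = 1.15, hence k = 1/CV² = 0.756.
Then θ = mean/k = 104/0.756 = 138.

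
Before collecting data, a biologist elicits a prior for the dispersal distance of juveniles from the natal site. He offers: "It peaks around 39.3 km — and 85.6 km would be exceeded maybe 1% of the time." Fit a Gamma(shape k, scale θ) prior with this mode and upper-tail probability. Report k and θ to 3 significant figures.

Gamma(k,θ) with k>1 has mode (k−1)θ, so θ = 39.3/(k−1).
Need P(X < 85.6) = 0.99 with θ tied to k this way. Start at k = 2, θ = 39.3: P(X<85.6) ≈ 0.640.
Too low — raise k to concentrate. Iterating converges to k ≈ 8.97.
Then θ = 39.3/(8.97−1) ≈ 4.93.

k ≈ 8.97, θ ≈ 4.93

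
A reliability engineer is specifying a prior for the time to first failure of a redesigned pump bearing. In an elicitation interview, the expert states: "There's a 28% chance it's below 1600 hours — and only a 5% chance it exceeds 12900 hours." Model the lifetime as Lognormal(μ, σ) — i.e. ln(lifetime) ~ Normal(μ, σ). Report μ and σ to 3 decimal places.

If T ~ Lognormal(μ,σ) then ln T ~ Normal(μ,σ), so the p-quantile of ln T is μ + z_p·σ.
ln(1600) = 7.378 and ln(12900) = 9.465; z_{0.28} = -0.5828, z_{0.95} = 1.645.
σ = (9.465 − 7.378)/(1.645 − (-0.5828)) = 0.937.
μ = 7.378 − (-0.5828)·0.937 = 7.924.

μ ≈ 7.924, σ ≈ 0.937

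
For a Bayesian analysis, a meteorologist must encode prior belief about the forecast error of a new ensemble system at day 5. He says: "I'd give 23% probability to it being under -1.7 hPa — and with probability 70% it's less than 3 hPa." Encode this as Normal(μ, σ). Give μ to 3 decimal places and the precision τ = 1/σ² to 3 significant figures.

μ = 1.049, τ = 0.0722

For Normal(μ,σ), the p-quantile is μ + z_p·σ. Here z_{0.23} = -0.7388, z_{0.7} = 0.5244.
So -1.7 = μ − 0.7388σ and 3 = μ + 0.5244σ.
Subtracting: σ = (3 − -1.7)/(0.5244 − (-0.7388)) = 3.721.
Then μ = -1.7 − (-0.7388)·3.721 = 1.049.
Precision τ = 1/σ² = 1/3.721² = 0.0722.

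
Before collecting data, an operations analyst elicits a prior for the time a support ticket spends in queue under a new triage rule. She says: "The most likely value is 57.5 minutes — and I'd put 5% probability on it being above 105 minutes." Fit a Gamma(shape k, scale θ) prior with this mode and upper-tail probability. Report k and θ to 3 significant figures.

k ≈ 8.68, θ ≈ 7.49

Gamma(k,θ) with k>1 has mode (k−1)θ, so θ = 57.5/(k−1).
Need P(X < 105) = 0.95 with θ tied to k this way. Start at k = 2, θ = 57.5: P(X<105) ≈ 0.545.
Too low — raise k to concentrate. Iterating converges to k ≈ 8.68.
Then θ = 57.5/(8.68−1) ≈ 7.49.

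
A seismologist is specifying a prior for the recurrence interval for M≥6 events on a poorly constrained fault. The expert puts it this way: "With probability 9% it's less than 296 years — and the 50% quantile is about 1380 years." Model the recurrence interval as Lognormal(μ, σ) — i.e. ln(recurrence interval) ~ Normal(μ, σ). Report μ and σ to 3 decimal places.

If T ~ Lognormal(μ,σ) then ln T ~ Normal(μ,σ), so the p-quantile of ln T is μ + z_p·σ.
ln(296) = 5.69 and ln(1380) = 7.23; z_{0.09} = -1.341, z_{0.5} = 0.
σ = (7.23 − 5.69)/(0 − (-1.341)) = 1.148.
μ = 5.69 − (-1.341)·1.148 = 7.230.

μ ≈ 7.230, σ ≈ 1.148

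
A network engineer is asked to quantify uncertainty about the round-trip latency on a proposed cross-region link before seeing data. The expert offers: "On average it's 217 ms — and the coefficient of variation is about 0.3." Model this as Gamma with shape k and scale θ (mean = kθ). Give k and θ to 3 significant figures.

k ≈ 11.1, θ ≈ 19.5

For Gamma(k, scale θ): mean = kθ, variance = kθ², so CV = 1/√k.
CV = 0.3, hence k = 1/CV² = 11.1.
Then θ = mean/k = 217/11.1 = 19.5.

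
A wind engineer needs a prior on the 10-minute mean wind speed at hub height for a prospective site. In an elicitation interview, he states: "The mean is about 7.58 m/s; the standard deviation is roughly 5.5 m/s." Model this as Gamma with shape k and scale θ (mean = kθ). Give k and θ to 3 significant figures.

For Gamma(k, scale θ): mean = kθ, variance = kθ², so CV = 1/√k.
CV = SD/mean = 5.5/7.58 = 0.7256, hence k = 1/CV² = 1.9.
Then θ = mean/k = 7.58/1.9 = 3.99.

k ≈ 1.9, θ ≈ 3.99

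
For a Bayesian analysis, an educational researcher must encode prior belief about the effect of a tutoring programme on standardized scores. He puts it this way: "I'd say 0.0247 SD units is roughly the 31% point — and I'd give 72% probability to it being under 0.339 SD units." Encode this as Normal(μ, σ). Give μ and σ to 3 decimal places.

μ = 0.169, σ = 0.291

For Normal(μ,σ), the p-quantile is μ + z_p·σ. Here z_{0.31} = -0.4959, z_{0.72} = 0.5828.
So 0.0247 = μ − 0.4959σ and 0.339 = μ + 0.5828σ.
Subtracting: σ = (0.339 − 0.0247)/(0.5828 − (-0.4959)) = 0.291.
Then μ = 0.0247 − (-0.4959)·0.291 = 0.169.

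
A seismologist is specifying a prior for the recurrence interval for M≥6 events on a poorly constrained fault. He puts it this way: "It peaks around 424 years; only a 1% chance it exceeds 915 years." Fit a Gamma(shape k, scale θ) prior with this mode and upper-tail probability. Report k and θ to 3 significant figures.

k ≈ 9.18, θ ≈ 51.8

Gamma(k,θ) with k>1 has mode (k−1)θ, so θ = 424/(k−1).
Need P(X < 915) = 0.99 with θ tied to k this way. Start at k = 2, θ = 424: P(X<915) ≈ 0.635.
Too low — raise k to concentrate. Iterating converges to k ≈ 9.18.
Then θ = 424/(9.18−1) ≈ 51.8.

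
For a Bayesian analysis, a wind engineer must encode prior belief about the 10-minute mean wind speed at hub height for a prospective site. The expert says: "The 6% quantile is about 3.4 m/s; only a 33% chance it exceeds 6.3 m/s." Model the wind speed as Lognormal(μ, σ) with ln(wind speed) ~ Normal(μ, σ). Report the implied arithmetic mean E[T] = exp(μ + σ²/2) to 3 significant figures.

If T ~ Lognormal(μ,σ) then ln T ~ Normal(μ,σ), so the p-quantile of ln T is μ + z_p·σ.
ln(3.4) = 1.224 and ln(6.3) = 1.841; z_{0.06} = -1.555, z_{0.67} = 0.4399.
σ = (1.841 − 1.224)/(0.4399 − (-1.555)) = 0.309.
μ = 1.224 − (-1.555)·0.309 = 1.705.
E[T] = exp(μ + σ²/2) = exp(1.705 + 0.0478) = 5.77 m/s.

E[T] ≈ 5.77 m/s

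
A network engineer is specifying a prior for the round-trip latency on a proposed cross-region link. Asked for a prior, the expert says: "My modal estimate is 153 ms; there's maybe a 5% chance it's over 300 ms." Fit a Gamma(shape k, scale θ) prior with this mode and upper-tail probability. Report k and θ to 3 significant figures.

Gamma(k,θ) with k>1 has mode (k−1)θ, so θ = 153/(k−1).
Need P(X < 300) = 0.95 with θ tied to k this way. Start at k = 2, θ = 153: P(X<300) ≈ 0.583.
Too low — raise k to concentrate. Iterating converges to k ≈ 7.12.
Then θ = 153/(7.12−1) ≈ 25.

k ≈ 7.12, θ ≈ 25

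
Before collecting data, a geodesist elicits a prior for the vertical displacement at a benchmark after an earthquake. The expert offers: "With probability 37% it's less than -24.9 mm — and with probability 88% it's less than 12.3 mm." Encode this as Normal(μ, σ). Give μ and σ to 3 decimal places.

The p-quantile of Normal(μ,σ) is μ + z_p·σ, with z_{0.37} = -0.3319 and z_{0.88} = 1.175.
Eliminate σ: μ = (z₂·x₁ − z₁·x₂)/(z₂ − z₁) = (1.175·-24.9 − (-0.3319)·12.3)/1.507 = -16.707.
Then σ = (x₂ − x₁)/(z₂ − z₁) = (12.3 − -24.9)/1.507 = 24.687.

μ = -16.707, σ = 24.687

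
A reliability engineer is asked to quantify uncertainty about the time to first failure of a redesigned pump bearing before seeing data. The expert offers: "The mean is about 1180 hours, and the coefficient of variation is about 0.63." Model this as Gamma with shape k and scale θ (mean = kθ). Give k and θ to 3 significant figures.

k ≈ 2.52, θ ≈ 468

For Gamma(k, scale θ): mean = kθ, variance = kθ², so CV = 1/√k.
CV = 0.63, hence k = 1/CV² = 2.52.
Then θ = mean/k = 1180/2.52 = 468.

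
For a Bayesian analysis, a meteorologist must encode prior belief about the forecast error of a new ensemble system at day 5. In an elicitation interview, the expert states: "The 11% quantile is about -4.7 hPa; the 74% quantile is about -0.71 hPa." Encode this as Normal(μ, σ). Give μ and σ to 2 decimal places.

For Normal(μ,σ), the p-quantile is μ + z_p·σ. Here z_{0.11} = -1.227, z_{0.74} = 0.6433.
So -4.7 = μ − 1.227σ and -0.71 = μ + 0.6433σ.
Subtracting: σ = (-0.71 − -4.7)/(0.6433 − (-1.227)) = 2.13.
Then μ = -4.7 − (-1.227)·2.13 = -2.08.

μ = -2.08, σ = 2.13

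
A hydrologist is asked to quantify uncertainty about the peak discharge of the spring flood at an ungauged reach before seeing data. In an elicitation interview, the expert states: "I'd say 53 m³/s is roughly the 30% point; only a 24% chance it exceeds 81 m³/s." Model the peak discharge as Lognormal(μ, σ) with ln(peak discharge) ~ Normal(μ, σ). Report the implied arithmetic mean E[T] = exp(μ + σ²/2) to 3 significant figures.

E[T] ≈ 67.4 m³/s

If T ~ Lognormal(μ,σ) then ln T ~ Normal(μ,σ), so the p-quantile of ln T is μ + z_p·σ.
ln(53) = 3.97 and ln(81) = 4.394; z_{0.3} = -0.5244, z_{0.76} = 0.7063.
σ = (4.394 − 3.97)/(0.7063 − (-0.5244)) = 0.345.
μ = 3.97 − (-0.5244)·0.345 = 4.151.
E[T] = exp(μ + σ²/2) = exp(4.151 + 0.0594) = 67.4 m³/s.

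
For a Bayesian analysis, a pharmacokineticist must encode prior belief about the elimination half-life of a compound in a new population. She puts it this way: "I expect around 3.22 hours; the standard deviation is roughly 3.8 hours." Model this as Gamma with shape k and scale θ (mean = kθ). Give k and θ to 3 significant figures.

For Gamma(k, scale θ): mean = kθ, variance = kθ², so CV = 1/√k.
CV = SD/mean = 3.8/3.22 = 1.18, hence k = 1/CV² = 0.718.
Then θ = mean/k = 3.22/0.718 = 4.48.

k ≈ 0.718, θ ≈ 4.48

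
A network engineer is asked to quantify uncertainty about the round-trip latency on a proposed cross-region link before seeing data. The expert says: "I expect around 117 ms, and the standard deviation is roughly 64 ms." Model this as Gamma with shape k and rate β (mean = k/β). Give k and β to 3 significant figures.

k ≈ 3.34, β ≈ 0.0286

For Gamma(k, rate β): mean = k/β, variance = k/β², so CV = 1/√k.
CV = SD/mean = 64/117 = 0.547, hence k = 1/CV² = 3.34.
Then β = k/mean = 3.34/117 = 0.0286.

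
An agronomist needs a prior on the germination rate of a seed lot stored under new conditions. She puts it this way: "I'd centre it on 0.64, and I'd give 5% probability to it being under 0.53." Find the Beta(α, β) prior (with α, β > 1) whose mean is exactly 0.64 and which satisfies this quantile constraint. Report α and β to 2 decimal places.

α ≈ 34.24, β ≈ 19.26

With mean 0.64 fixed, write α = 0.64s, β = 0.36s where s = α+β.
Need P(θ < 0.53) = 0.05 under Beta(0.64s, 0.36s). Normal approximation: (q−m)/√(m(1−m)/s) ≈ z_{0.05} = -1.64, so s ≈ 0.64·0.36·(-1.64)²/(0.53−0.64)² = 51.5.
At s = 51.5: P(θ<0.53) ≈ 0.053. Adjusting to match 0.05 gives s ≈ 53.50.
So α = 0.64·53.50 ≈ 34.24, β = 0.36·53.50 ≈ 19.26.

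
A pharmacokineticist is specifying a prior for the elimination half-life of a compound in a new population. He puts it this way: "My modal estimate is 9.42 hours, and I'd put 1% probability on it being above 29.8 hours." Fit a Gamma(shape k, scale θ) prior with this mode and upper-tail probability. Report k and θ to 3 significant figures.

Gamma(k,θ) with k>1 has mode (k−1)θ, so θ = 9.42/(k−1).
Need P(X < 29.8) = 0.99 with θ tied to k this way. Start at k = 2, θ = 9.42: P(X<29.8) ≈ 0.824.
Too low — raise k to concentrate. Iterating converges to k ≈ 4.35.
Then θ = 9.42/(4.35−1) ≈ 2.81.

k ≈ 4.35, θ ≈ 2.81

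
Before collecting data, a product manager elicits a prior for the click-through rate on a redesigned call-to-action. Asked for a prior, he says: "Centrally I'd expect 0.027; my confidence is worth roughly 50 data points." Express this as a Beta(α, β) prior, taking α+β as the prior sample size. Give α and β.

Under the effective-sample-size interpretation, Beta(α, β) has prior mean α/(α+β) and prior sample size α+β.
So α+β = 50 and α/(α+β) = 0.027, giving α = 0.027·50 = 1.35 and β = 50 − 1.35 = 48.65.

α = 1.35, β = 48.65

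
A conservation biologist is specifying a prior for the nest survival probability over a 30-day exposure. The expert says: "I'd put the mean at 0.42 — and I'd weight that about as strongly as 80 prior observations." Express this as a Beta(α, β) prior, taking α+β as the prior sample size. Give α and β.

α = 33.6, β = 46.4

Under the effective-sample-size interpretation, Beta(α, β) has prior mean α/(α+β) and prior sample size α+β.
So α+β = 80 and α/(α+β) = 0.42, giving α = 0.42·80 = 33.6 and β = 80 − 33.6 = 46.4.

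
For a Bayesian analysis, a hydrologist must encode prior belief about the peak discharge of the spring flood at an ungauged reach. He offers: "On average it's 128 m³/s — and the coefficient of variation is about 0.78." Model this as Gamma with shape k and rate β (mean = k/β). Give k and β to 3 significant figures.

k ≈ 1.64, β ≈ 0.0128

For Gamma(k, rate β): mean = k/β, variance = k/β², so CV = 1/√k.
CV = 0.78, hence k = 1/CV² = 1.64.
Then β = k/mean = 1.64/128 = 0.0128.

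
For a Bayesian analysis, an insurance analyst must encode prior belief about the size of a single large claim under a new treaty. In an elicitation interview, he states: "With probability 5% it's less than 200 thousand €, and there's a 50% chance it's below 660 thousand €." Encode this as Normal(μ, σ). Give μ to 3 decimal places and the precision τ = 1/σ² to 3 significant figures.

The p-quantile of Normal(μ,σ) is μ + z_p·σ, with z_{0.05} = -1.645 and z_{0.5} = 0.
Eliminate σ: μ = (z₂·x₁ − z₁·x₂)/(z₂ − z₁) = (0·200 − (-1.645)·660)/1.645 = 660.000.
Then σ = (x₂ − x₁)/(z₂ − z₁) = (660 − 200)/1.645 = 279.660.
Precision τ = 1/σ² = 1/279.7² = 1.28e-05.

μ = 660.000, τ = 1.28e-05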